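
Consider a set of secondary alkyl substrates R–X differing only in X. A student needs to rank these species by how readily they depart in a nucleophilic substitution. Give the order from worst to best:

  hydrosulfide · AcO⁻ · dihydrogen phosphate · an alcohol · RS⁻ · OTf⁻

OTf⁻: pKₐ(CF₃SO₃H (triflic acid)) ≈ -14
an alcohol: pKₐ(R'OH₂⁺) ≈ -2.4 — neutral; leaves from a protonated ether (an oxonium ion, R–O(H)R'⁺)
dihydrogen phosphate: pKₐ(H₃PO₄) ≈ 2.1
AcO⁻: pKₐ(CH₃COOH) ≈ 4.8
hydrosulfide: pKₐ(H₂S) ≈ 7 — larger and more polarisable than the oxygen analogue
RS⁻: pKₐ(RSH (a thiol)) ≈ 10.5 — moderately basic; rarely leaves without activation
The question asks for worst first, so the sequence is read in increasing leaving-group ability.

RS⁻ < hydrosulfide < AcO⁻ < dihydrogen phosphate < an alcohol < OTf⁻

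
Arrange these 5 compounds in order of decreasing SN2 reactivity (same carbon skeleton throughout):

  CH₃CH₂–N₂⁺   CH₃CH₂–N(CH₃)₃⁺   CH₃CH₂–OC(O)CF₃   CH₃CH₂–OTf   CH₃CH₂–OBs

CH₃CH₂–N₂⁺ > CH₃CH₂–OTf > CH₃CH₂–OBs > CH₃CH₂–OC(O)CF₃ > CH₃CH₂–N(CH₃)₃⁺

Identical carbon frameworks mean the comparison reduces to leaving-group quality.
A good leaving group is a weak base: the lower the pKₐ of its conjugate acid, the more readily it departs.
CH₃CH₂–N₂⁺ loses N₂: no meaningful conjugate acid; N₂ departs as an exceptionally stable neutral molecule
CH₃CH₂–OTf loses OTf⁻: pKₐ(CF₃SO₃H (triflic acid)) ≈ -14
CH₃CH₂–OBs loses OBs⁻: pKₐ(p-BrC₆H₄SO₃H) ≈ -2.8
CH₃CH₂–OC(O)CF₃ loses CF₃COO⁻: pKₐ(CF₃COOH) ≈ 0.2
CH₃CH₂–N(CH₃)₃⁺ loses NR'₃: pKₐ(R'₃NH⁺) ≈ 10.7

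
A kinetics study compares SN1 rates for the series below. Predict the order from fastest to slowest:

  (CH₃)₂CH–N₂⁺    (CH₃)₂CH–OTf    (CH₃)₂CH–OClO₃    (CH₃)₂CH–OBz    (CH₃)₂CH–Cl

(CH₃)₂CH–N₂⁺ > (CH₃)₂CH–OTf > (CH₃)₂CH–OClO₃ > (CH₃)₂CH–Cl > (CH₃)₂CH–OBz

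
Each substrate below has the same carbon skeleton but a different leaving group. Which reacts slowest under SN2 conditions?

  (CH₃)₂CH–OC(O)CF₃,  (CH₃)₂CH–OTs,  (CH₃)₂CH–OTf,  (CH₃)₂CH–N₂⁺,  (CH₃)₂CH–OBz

(CH₃)₂CH–OBz

Identical carbon frameworks mean the comparison reduces to leaving-group quality.
Rank by basicity of the departing species: weakest base leaves most easily.
(CH₃)₂CH–N₂⁺ loses N₂: no meaningful conjugate acid; N₂ departs as an exceptionally stable neutral molecule
(CH₃)₂CH–OTf loses OTf⁻: pKₐ(CF₃SO₃H (triflic acid)) ≈ -14
(CH₃)₂CH–OTs loses OTs⁻: pKₐ(p-CH₃C₆H₄SO₃H (TsOH)) ≈ -2.8
(CH₃)₂CH–OC(O)CF₃ loses CF₃COO⁻: pKₐ(CF₃COOH) ≈ 0.2
(CH₃)₂CH–OBz loses PhCOO⁻: pKₐ(C₆H₅COOH) ≈ 4.2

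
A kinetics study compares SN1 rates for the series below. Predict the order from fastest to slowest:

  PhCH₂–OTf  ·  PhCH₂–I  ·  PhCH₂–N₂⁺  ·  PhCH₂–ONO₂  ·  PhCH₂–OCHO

PhCH₂–N₂⁺ > PhCH₂–OTf > PhCH₂–I > PhCH₂–ONO₂ > PhCH₂–OCHO

With the same alkyl group throughout, only the leaving group differentiates the rates.
Leaving-group ability tracks the stability of the departed species; conjugate-acid pKₐ is the usual yardstick (lower pKₐ → better LG).
PhCH₂–N₂⁺ loses N₂: no meaningful conjugate acid; N₂ departs as an exceptionally stable neutral molecule
PhCH₂–OTf loses OTf⁻: pKₐ(CF₃SO₃H (triflic acid)) ≈ -14
PhCH₂–I loses I⁻: pKₐ(HI) ≈ -10
PhCH₂–ONO₂ loses NO₃⁻: pKₐ(HNO₃) ≈ -1.3
PhCH₂–OCHO loses HCOO⁻: pKₐ(HCOOH) ≈ 3.8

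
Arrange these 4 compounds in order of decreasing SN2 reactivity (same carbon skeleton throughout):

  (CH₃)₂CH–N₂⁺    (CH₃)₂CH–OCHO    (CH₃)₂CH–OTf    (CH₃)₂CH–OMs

Identical carbon frameworks mean the comparison reduces to leaving-group quality.
A good leaving group is a weak base: the lower the pKₐ of its conjugate acid, the more readily it departs.
(CH₃)₂CH–N₂⁺ loses N₂: no meaningful conjugate acid; N₂ departs as an exceptionally stable neutral molecule
(CH₃)₂CH–OTf loses OTf⁻: pKₐ(CF₃SO₃H (triflic acid)) ≈ -14
(CH₃)₂CH–OMs loses OMs⁻: pKₐ(CH₃SO₃H (MsOH)) ≈ -1.9
(CH₃)₂CH–OCHO loses HCOO⁻: pKₐ(HCOOH) ≈ 3.8

(CH₃)₂CH–N₂⁺ > (CH₃)₂CH–OTf > (CH₃)₂CH–OMs > (CH₃)₂CH–OCHO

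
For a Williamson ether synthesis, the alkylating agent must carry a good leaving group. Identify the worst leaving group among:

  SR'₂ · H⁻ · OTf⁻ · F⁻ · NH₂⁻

NH₂⁻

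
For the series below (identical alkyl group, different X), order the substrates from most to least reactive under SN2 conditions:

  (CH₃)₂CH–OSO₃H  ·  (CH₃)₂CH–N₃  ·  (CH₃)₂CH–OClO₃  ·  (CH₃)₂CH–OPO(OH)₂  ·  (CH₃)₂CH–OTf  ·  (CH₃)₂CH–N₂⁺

(CH₃)₂CH–N₂⁺ > (CH₃)₂CH–OTf > (CH₃)₂CH–OClO₃ > (CH₃)₂CH–OSO₃H > (CH₃)₂CH–OPO(OH)₂ > (CH₃)₂CH–N₃

With the same alkyl group throughout, only the leaving group differentiates the rates.
The more stable X⁻ (or X) is on its own — i.e. the weaker a base it is — the better a leaving group it makes.
(CH₃)₂CH–N₂⁺ loses N₂: no meaningful conjugate acid; N₂ departs as an exceptionally stable neutral molecule
(CH₃)₂CH–OTf loses OTf⁻: pKₐ(CF₃SO₃H (triflic acid)) ≈ -14
(CH₃)₂CH–OClO₃ loses ClO₄⁻: pKₐ(HClO₄) ≈ -10
(CH₃)₂CH–OSO₃H loses HSO₄⁻: pKₐ(H₂SO₄) ≈ -3
(CH₃)₂CH–OPO(OH)₂ loses H₂PO₄⁻: pKₐ(H₃PO₄) ≈ 2.1
(CH₃)₂CH–N₃ loses N₃⁻: pKₐ(HN₃) ≈ 4.7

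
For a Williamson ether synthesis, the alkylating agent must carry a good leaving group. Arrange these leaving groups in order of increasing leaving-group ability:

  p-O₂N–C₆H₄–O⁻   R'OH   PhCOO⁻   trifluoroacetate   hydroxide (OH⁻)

The more stable X⁻ (or X) is on its own — i.e. the weaker a base it is — the better a leaving group it makes.
R'OH: pKₐ(R'OH₂⁺) ≈ -2.4
trifluoroacetate: pKₐ(CF₃COOH) ≈ 0.2
PhCOO⁻: pKₐ(C₆H₅COOH) ≈ 4.2
p-O₂N–C₆H₄–O⁻: pKₐ(p-nitrophenol) ≈ 7.2
hydroxide (OH⁻): pKₐ(H₂O) ≈ 15.7
The question asks for worst first, so the sequence is read in increasing leaving-group ability.

hydroxide (OH⁻) < p-O₂N–C₆H₄–O⁻ < PhCOO⁻ < trifluoroacetate < R'OH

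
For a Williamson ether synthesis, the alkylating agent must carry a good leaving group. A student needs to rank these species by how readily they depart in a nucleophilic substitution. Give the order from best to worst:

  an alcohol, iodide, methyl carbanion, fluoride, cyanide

iodide > an alcohol > fluoride > cyanide > methyl carbanion

iodide: pKₐ(HI) ≈ -10 — large, highly polarisable; very weak base
an alcohol: pKₐ(R'OH₂⁺) ≈ -2.4 — neutral; leaves from a protonated ether (an oxonium ion, R–O(H)R'⁺)
fluoride: pKₐ(HF) ≈ 3.2
cyanide: pKₐ(HCN) ≈ 9.2 — sp carbon stabilises the charge somewhat, but still a poor LG
methyl carbanion: pKₐ(CH₄) ≈ 48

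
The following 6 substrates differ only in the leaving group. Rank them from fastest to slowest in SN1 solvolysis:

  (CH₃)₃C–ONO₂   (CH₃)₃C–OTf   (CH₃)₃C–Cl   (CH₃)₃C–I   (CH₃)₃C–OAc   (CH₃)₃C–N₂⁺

(CH₃)₃C–N₂⁺ > (CH₃)₃C–OTf > (CH₃)₃C–I > (CH₃)₃C–Cl > (CH₃)₃C–ONO₂ > (CH₃)₃C–OAc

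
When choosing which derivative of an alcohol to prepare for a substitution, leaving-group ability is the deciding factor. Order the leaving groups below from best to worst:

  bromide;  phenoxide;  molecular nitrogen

Rank by basicity of the departing species: weakest base leaves most easily.
molecular nitrogen: no meaningful conjugate acid; N₂ departs as an exceptionally stable neutral molecule
bromide: pKₐ(HBr) ≈ -9 — weak base; good leaving group
phenoxide: pKₐ(C₆H₅OH (phenol)) ≈ 10 — resonance into the ring helps, but still a poor LG

molecular nitrogen > bromide > phenoxide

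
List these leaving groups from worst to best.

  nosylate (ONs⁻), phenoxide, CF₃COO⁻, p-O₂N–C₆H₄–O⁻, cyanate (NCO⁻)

phenoxide < p-O₂N–C₆H₄–O⁻ < cyanate (NCO⁻) < CF₃COO⁻ < nosylate (ONs⁻)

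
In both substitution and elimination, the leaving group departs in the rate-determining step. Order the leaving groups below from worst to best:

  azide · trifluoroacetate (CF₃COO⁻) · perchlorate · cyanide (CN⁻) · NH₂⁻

perchlorate: pKₐ(HClO₄) ≈ -10
trifluoroacetate (CF₃COO⁻): pKₐ(CF₃COOH) ≈ 0.2
azide: pKₐ(HN₃) ≈ 4.7 — linear, resonance-stabilised
cyanide (CN⁻): pKₐ(HCN) ≈ 9.2 — sp carbon stabilises the charge somewhat, but still a poor LG
NH₂⁻: pKₐ(NH₃) ≈ 38 — extremely strong base; never a leaving group
Listed from poorest to best leaving group as asked.

NH₂⁻ < cyanide (CN⁻) < azide < trifluoroacetate (CF₃COO⁻) < perchlorate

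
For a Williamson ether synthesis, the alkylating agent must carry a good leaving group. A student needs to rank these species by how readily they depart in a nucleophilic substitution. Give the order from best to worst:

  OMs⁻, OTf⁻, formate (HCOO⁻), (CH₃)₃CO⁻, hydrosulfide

OTf⁻ > OMs⁻ > formate (HCOO⁻) > hydrosulfide > (CH₃)₃CO⁻

Leaving-group ability tracks the stability of the departed species; conjugate-acid pKₐ is the usual yardstick (lower pKₐ → better LG).
OTf⁻: pKₐ(CF₃SO₃H (triflic acid)) ≈ -14
OMs⁻: pKₐ(CH₃SO₃H (MsOH)) ≈ -1.9
formate (HCOO⁻): pKₐ(HCOOH) ≈ 3.8
hydrosulfide: pKₐ(H₂S) ≈ 7
(CH₃)₃CO⁻: pKₐ(t-BuOH) ≈ 18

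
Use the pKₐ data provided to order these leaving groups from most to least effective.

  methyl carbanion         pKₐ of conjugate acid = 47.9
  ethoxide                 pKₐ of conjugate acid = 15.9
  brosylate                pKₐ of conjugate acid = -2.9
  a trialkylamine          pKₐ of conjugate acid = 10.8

Lower conjugate-acid pKₐ ⇒ weaker base ⇒ better leaving group.
Sorting by the given values: brosylate (-2.9), a trialkylamine (10.8), ethoxide (15.9), methyl carbanion (47.9).

brosylate > a trialkylamine > ethoxide > methyl carbanion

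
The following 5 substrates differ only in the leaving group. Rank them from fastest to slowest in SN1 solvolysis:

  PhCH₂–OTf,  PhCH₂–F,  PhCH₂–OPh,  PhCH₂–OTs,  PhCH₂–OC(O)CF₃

With the same alkyl group throughout, only the leaving group differentiates the rates.
Rank by basicity of the departing species: weakest base leaves most easily.
PhCH₂–OTf loses OTf⁻: pKₐ(CF₃SO₃H (triflic acid)) ≈ -14
PhCH₂–OTs loses OTs⁻: pKₐ(p-CH₃C₆H₄SO₃H (TsOH)) ≈ -2.8
PhCH₂–OC(O)CF₃ loses CF₃COO⁻: pKₐ(CF₃COOH) ≈ 0.2
PhCH₂–F loses F⁻: pKₐ(HF) ≈ 3.2
PhCH₂–OPh loses PhO⁻: pKₐ(C₆H₅OH (phenol)) ≈ 10

PhCH₂–OTf > PhCH₂–OTs > PhCH₂–OC(O)CF₃ > PhCH₂–F > PhCH₂–OPh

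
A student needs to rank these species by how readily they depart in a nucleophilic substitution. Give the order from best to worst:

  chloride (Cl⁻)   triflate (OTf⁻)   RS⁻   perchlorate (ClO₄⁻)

triflate (OTf⁻) > perchlorate (ClO₄⁻) > chloride (Cl⁻) > RS⁻

Rank by basicity of the departing species: weakest base leaves most easily.
triflate (OTf⁻): pKₐ(CF₃SO₃H (triflic acid)) ≈ -14
perchlorate (ClO₄⁻): pKₐ(HClO₄) ≈ -10 — extremely weak base; rarely used for safety reasons
chloride (Cl⁻): pKₐ(HCl) ≈ -7 — moderately weak base
RS⁻: pKₐ(RSH (a thiol)) ≈ 10.5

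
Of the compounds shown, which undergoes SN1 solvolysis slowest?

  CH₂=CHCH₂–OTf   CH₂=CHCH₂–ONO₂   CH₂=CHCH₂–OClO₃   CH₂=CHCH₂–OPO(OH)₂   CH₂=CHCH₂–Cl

CH₂=CHCH₂–OPO(OH)₂

The skeletons are identical, so relative rate is governed entirely by leaving-group ability.
The more stable X⁻ (or X) is on its own — i.e. the weaker a base it is — the better a leaving group it makes.
CH₂=CHCH₂–OTf loses OTf⁻: pKₐ(CF₃SO₃H (triflic acid)) ≈ -14
CH₂=CHCH₂–OClO₃ loses ClO₄⁻: pKₐ(HClO₄) ≈ -10
CH₂=CHCH₂–Cl loses Cl⁻: pKₐ(HCl) ≈ -7
CH₂=CHCH₂–ONO₂ loses NO₃⁻: pKₐ(HNO₃) ≈ -1.3
CH₂=CHCH₂–OPO(OH)₂ loses H₂PO₄⁻: pKₐ(H₃PO₄) ≈ 2.1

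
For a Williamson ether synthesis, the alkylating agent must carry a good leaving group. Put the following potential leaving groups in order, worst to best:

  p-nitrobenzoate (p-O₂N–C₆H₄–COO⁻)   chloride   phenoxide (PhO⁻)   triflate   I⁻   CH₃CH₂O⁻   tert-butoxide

Rank by basicity of the departing species: weakest base leaves most easily.
triflate: pKₐ(CF₃SO₃H (triflic acid)) ≈ -14
I⁻: pKₐ(HI) ≈ -10
chloride: pKₐ(HCl) ≈ -7
p-nitrobenzoate (p-O₂N–C₆H₄–COO⁻): pKₐ(p-nitrobenzoic acid) ≈ 3.4
phenoxide (PhO⁻): pKₐ(C₆H₅OH (phenol)) ≈ 10
CH₃CH₂O⁻: pKₐ(CH₃CH₂OH) ≈ 16
tert-butoxide: pKₐ(t-BuOH) ≈ 18
The question asks for worst first, so the sequence is read in increasing leaving-group ability.

tert-butoxide < CH₃CH₂O⁻ < phenoxide (PhO⁻) < p-nitrobenzoate (p-O₂N–C₆H₄–COO⁻) < chloride < I⁻ < triflate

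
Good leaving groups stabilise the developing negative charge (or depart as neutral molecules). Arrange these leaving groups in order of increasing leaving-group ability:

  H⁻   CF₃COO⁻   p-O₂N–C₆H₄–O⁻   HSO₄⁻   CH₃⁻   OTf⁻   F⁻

CH₃⁻ < H⁻ < p-O₂N–C₆H₄–O⁻ < F⁻ < CF₃COO⁻ < HSO₄⁻ < OTf⁻

Rank by basicity of the departing species: weakest base leaves most easily.
OTf⁻: pKₐ(CF₃SO₃H (triflic acid)) ≈ -14
HSO₄⁻: pKₐ(H₂SO₄) ≈ -3 — conjugate base of a strong mineral acid
CF₃COO⁻: pKₐ(CF₃COOH) ≈ 0.2 — strongly electron-withdrawing CF₃ stabilises the carboxylate
F⁻: pKₐ(HF) ≈ 3.2 — small and strongly basic; the poor halide leaving group
p-O₂N–C₆H₄–O⁻: pKₐ(p-nitrophenol) ≈ 7.2
H⁻: pKₐ(H₂) ≈ 36 — extremely strong base; leaves only in special hydride-transfer contexts
CH₃⁻: pKₐ(CH₄) ≈ 48 — unstabilised carbanion; the worst conceivable leaving group
The question asks for worst first, so the sequence is read in increasing leaving-group ability.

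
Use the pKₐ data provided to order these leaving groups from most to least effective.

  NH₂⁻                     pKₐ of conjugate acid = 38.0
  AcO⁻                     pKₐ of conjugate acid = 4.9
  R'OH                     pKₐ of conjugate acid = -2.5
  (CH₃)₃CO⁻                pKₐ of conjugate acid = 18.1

Lower conjugate-acid pKₐ ⇒ weaker base ⇒ better leaving group.
Sorting by the given values: R'OH (-2.5), AcO⁻ (4.9), (CH₃)₃CO⁻ (18.1), NH₂⁻ (38.0).

R'OH > AcO⁻ > (CH₃)₃CO⁻ > NH₂⁻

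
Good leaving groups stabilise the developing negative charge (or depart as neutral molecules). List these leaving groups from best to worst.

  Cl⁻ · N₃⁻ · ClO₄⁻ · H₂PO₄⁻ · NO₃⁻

ClO₄⁻ > Cl⁻ > NO₃⁻ > H₂PO₄⁻ > N₃⁻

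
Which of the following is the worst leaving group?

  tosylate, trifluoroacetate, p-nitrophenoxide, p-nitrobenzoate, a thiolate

a thiolate

Rank by basicity of the departing species: weakest base leaves most easily.
tosylate: pKₐ(p-CH₃C₆H₄SO₃H (TsOH)) ≈ -2.8
trifluoroacetate: pKₐ(CF₃COOH) ≈ 0.2
p-nitrobenzoate: pKₐ(p-nitrobenzoic acid) ≈ 3.4
p-nitrophenoxide: pKₐ(p-nitrophenol) ≈ 7.2
a thiolate: pKₐ(RSH (a thiol)) ≈ 10.5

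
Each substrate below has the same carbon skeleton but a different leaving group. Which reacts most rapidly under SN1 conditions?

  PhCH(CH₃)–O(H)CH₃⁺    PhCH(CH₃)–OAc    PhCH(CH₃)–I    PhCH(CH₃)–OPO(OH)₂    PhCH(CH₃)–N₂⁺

Same R in every case — rank the leaving groups.
Leaving-group ability tracks the stability of the departed species; conjugate-acid pKₐ is the usual yardstick (lower pKₐ → better LG).
PhCH(CH₃)–N₂⁺ loses N₂: no meaningful conjugate acid; N₂ departs as an exceptionally stable neutral molecule
PhCH(CH₃)–I loses I⁻: pKₐ(HI) ≈ -10
PhCH(CH₃)–O(H)CH₃⁺ loses R'OH: pKₐ(R'OH₂⁺) ≈ -2.4
PhCH(CH₃)–OPO(OH)₂ loses H₂PO₄⁻: pKₐ(H₃PO₄) ≈ 2.1
PhCH(CH₃)–OAc loses AcO⁻: pKₐ(CH₃COOH) ≈ 4.8

PhCH(CH₃)–N₂⁺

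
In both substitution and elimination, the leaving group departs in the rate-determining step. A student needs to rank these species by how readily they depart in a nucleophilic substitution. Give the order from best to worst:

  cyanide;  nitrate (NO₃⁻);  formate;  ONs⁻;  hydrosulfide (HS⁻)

ONs⁻ > nitrate (NO₃⁻) > formate > hydrosulfide (HS⁻) > cyanide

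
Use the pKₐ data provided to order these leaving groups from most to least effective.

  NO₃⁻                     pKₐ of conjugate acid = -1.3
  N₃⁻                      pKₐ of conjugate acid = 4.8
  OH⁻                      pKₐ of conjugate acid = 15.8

Lower conjugate-acid pKₐ ⇒ weaker base ⇒ better leaving group.
Sorting by the given values: NO₃⁻ (-1.3), N₃⁻ (4.8), OH⁻ (15.8).

NO₃⁻ > N₃⁻ > OH⁻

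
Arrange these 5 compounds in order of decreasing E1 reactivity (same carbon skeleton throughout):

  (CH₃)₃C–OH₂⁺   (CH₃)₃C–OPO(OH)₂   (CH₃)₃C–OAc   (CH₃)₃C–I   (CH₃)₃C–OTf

Same R in every case — rank the leaving groups.
A good leaving group is a weak base: the lower the pKₐ of its conjugate acid, the more readily it departs.
(CH₃)₃C–OTf loses OTf⁻: pKₐ(CF₃SO₃H (triflic acid)) ≈ -14
(CH₃)₃C–I loses I⁻: pKₐ(HI) ≈ -10
(CH₃)₃C–OH₂⁺ loses H₂O: pKₐ(H₃O⁺) ≈ -1.7
(CH₃)₃C–OPO(OH)₂ loses H₂PO₄⁻: pKₐ(H₃PO₄) ≈ 2.1
(CH₃)₃C–OAc loses AcO⁻: pKₐ(CH₃COOH) ≈ 4.8

(CH₃)₃C–OTf > (CH₃)₃C–I > (CH₃)₃C–OH₂⁺ > (CH₃)₃C–OPO(OH)₂ > (CH₃)₃C–OAc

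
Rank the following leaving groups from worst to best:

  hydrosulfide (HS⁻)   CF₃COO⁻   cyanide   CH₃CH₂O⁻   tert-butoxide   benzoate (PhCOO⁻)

tert-butoxide < CH₃CH₂O⁻ < cyanide < hydrosulfide (HS⁻) < benzoate (PhCOO⁻) < CF₃COO⁻

The more stable X⁻ (or X) is on its own — i.e. the weaker a base it is — the better a leaving group it makes.
CF₃COO⁻: pKₐ(CF₃COOH) ≈ 0.2
benzoate (PhCOO⁻): pKₐ(C₆H₅COOH) ≈ 4.2
hydrosulfide (HS⁻): pKₐ(H₂S) ≈ 7
cyanide: pKₐ(HCN) ≈ 9.2
CH₃CH₂O⁻: pKₐ(CH₃CH₂OH) ≈ 16
tert-butoxide: pKₐ(t-BuOH) ≈ 18
The question asks for worst first, so the sequence is read in increasing leaving-group ability.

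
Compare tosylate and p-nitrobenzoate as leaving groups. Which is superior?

tosylate

tosylate is the better leaving group.
pKₐ(p-CH₃C₆H₄SO₃H (TsOH)) ≈ -2.8 versus pKₐ(p-nitrobenzoic acid) ≈ 3.4: tosylate is the much weaker base.
Resonance-delocalised arenesulfonate.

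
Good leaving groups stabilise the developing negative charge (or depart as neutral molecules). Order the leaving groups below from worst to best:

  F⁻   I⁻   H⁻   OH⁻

I⁻: pKₐ(HI) ≈ -10
F⁻: pKₐ(HF) ≈ 3.2
OH⁻: pKₐ(H₂O) ≈ 15.7
H⁻: pKₐ(H₂) ≈ 36
The question asks for worst first, so the sequence is read in increasing leaving-group ability.

H⁻ < OH⁻ < F⁻ < I⁻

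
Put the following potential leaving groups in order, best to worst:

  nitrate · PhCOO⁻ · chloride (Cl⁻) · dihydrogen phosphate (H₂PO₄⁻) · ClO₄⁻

Rank by basicity of the departing species: weakest base leaves most easily.
ClO₄⁻: pKₐ(HClO₄) ≈ -10
chloride (Cl⁻): pKₐ(HCl) ≈ -7
nitrate: pKₐ(HNO₃) ≈ -1.3
dihydrogen phosphate (H₂PO₄⁻): pKₐ(H₃PO₄) ≈ 2.1
PhCOO⁻: pKₐ(C₆H₅COOH) ≈ 4.2

ClO₄⁻ > chloride (Cl⁻) > nitrate > dihydrogen phosphate (H₂PO₄⁻) > PhCOO⁻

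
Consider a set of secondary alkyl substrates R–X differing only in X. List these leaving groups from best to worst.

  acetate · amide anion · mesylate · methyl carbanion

Rank by basicity of the departing species: weakest base leaves most easily.
mesylate: pKₐ(CH₃SO₃H (MsOH)) ≈ -1.9 — resonance-delocalised alkanesulfonate
acetate: pKₐ(CH₃COOH) ≈ 4.8
amide anion: pKₐ(NH₃) ≈ 38
methyl carbanion: pKₐ(CH₄) ≈ 48

mesylate > acetate > amide anion > methyl carbanion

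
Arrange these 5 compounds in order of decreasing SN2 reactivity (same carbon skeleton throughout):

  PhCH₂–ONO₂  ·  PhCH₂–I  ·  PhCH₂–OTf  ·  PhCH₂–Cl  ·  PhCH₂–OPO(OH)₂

With the same alkyl group throughout, only the leaving group differentiates the rates.
The more stable X⁻ (or X) is on its own — i.e. the weaker a base it is — the better a leaving group it makes.
PhCH₂–OTf loses OTf⁻: pKₐ(CF₃SO₃H (triflic acid)) ≈ -14
PhCH₂–I loses I⁻: pKₐ(HI) ≈ -10
PhCH₂–Cl loses Cl⁻: pKₐ(HCl) ≈ -7
PhCH₂–ONO₂ loses NO₃⁻: pKₐ(HNO₃) ≈ -1.3
PhCH₂–OPO(OH)₂ loses H₂PO₄⁻: pKₐ(H₃PO₄) ≈ 2.1

PhCH₂–OTf > PhCH₂–I > PhCH₂–Cl > PhCH₂–ONO₂ > PhCH₂–OPO(OH)₂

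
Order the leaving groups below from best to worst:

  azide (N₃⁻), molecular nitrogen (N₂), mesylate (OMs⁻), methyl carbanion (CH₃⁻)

molecular nitrogen (N₂): no meaningful conjugate acid; N₂ departs as an exceptionally stable neutral molecule
mesylate (OMs⁻): pKₐ(CH₃SO₃H (MsOH)) ≈ -1.9 — resonance-delocalised alkanesulfonate
azide (N₃⁻): pKₐ(HN₃) ≈ 4.7 — linear, resonance-stabilised
methyl carbanion (CH₃⁻): pKₐ(CH₄) ≈ 48 — unstabilised carbanion; the worst conceivable leaving group

molecular nitrogen (N₂) > mesylate (OMs⁻) > azide (N₃⁻) > methyl carbanion (CH₃⁻)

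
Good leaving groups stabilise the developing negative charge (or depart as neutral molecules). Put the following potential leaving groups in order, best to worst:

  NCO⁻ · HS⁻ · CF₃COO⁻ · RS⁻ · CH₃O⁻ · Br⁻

A good leaving group is a weak base: the lower the pKₐ of its conjugate acid, the more readily it departs.
Br⁻: pKₐ(HBr) ≈ -9
CF₃COO⁻: pKₐ(CF₃COOH) ≈ 0.2
NCO⁻: pKₐ(HOCN) ≈ 3.5
HS⁻: pKₐ(H₂S) ≈ 7
RS⁻: pKₐ(RSH (a thiol)) ≈ 10.5
CH₃O⁻: pKₐ(CH₃OH) ≈ 15.5

Br⁻ > CF₃COO⁻ > NCO⁻ > HS⁻ > RS⁻ > CH₃O⁻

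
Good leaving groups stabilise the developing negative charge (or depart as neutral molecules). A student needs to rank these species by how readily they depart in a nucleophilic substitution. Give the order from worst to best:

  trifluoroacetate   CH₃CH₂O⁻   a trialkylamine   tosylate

CH₃CH₂O⁻ < a trialkylamine < trifluoroacetate < tosylate

The more stable X⁻ (or X) is on its own — i.e. the weaker a base it is — the better a leaving group it makes.
tosylate: pKₐ(p-CH₃C₆H₄SO₃H (TsOH)) ≈ -2.8 — resonance-delocalised arenesulfonate
trifluoroacetate: pKₐ(CF₃COOH) ≈ 0.2
a trialkylamine: pKₐ(R'₃NH⁺) ≈ 10.7
CH₃CH₂O⁻: pKₐ(CH₃CH₂OH) ≈ 16 — strong base; alkoxides do not leave unassisted
The question asks for worst first, so the sequence is read in increasing leaving-group ability.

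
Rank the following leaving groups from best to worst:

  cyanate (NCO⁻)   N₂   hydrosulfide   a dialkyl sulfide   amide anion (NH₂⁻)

N₂ > a dialkyl sulfide > cyanate (NCO⁻) > hydrosulfide > amide anion (NH₂⁻)

N₂: no meaningful conjugate acid; N₂ departs as an exceptionally stable neutral molecule
a dialkyl sulfide: pKₐ(R'₂SH⁺) ≈ -7 — neutral; leaves from a sulfonium salt (R–SR'₂⁺)
cyanate (NCO⁻): pKₐ(HOCN) ≈ 3.5
hydrosulfide: pKₐ(H₂S) ≈ 7 — larger and more polarisable than the oxygen analogue
amide anion (NH₂⁻): pKₐ(NH₃) ≈ 38 — extremely strong base; never a leaving group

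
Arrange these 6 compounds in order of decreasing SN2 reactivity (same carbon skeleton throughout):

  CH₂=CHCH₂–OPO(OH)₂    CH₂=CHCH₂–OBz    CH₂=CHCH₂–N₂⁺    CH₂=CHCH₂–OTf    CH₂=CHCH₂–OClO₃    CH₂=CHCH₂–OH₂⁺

CH₂=CHCH₂–N₂⁺ > CH₂=CHCH₂–OTf > CH₂=CHCH₂–OClO₃ > CH₂=CHCH₂–OH₂⁺ > CH₂=CHCH₂–OPO(OH)₂ > CH₂=CHCH₂–OBz

The skeletons are identical, so relative rate is governed entirely by leaving-group ability.
Rank by basicity of the departing species: weakest base leaves most easily.
CH₂=CHCH₂–N₂⁺ loses N₂: no meaningful conjugate acid; N₂ departs as an exceptionally stable neutral molecule
CH₂=CHCH₂–OTf loses OTf⁻: pKₐ(CF₃SO₃H (triflic acid)) ≈ -14
CH₂=CHCH₂–OClO₃ loses ClO₄⁻: pKₐ(HClO₄) ≈ -10
CH₂=CHCH₂–OH₂⁺ loses H₂O: pKₐ(H₃O⁺) ≈ -1.7
CH₂=CHCH₂–OPO(OH)₂ loses H₂PO₄⁻: pKₐ(H₃PO₄) ≈ 2.1
CH₂=CHCH₂–OBz loses PhCOO⁻: pKₐ(C₆H₅COOH) ≈ 4.2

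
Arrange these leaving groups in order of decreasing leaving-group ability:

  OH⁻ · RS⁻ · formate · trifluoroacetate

trifluoroacetate > formate > RS⁻ > OH⁻

A good leaving group is a weak base: the lower the pKₐ of its conjugate acid, the more readily it departs.
trifluoroacetate: pKₐ(CF₃COOH) ≈ 0.2
formate: pKₐ(HCOOH) ≈ 3.8
RS⁻: pKₐ(RSH (a thiol)) ≈ 10.5 — moderately basic; rarely leaves without activation
OH⁻: pKₐ(H₂O) ≈ 15.7 — strong base; essentially never leaves without prior activation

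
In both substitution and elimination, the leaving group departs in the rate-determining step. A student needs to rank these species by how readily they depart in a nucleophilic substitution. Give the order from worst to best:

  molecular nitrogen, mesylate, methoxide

methoxide < mesylate < molecular nitrogen

The more stable X⁻ (or X) is on its own — i.e. the weaker a base it is — the better a leaving group it makes.
molecular nitrogen: no meaningful conjugate acid; N₂ departs as an exceptionally stable neutral molecule
mesylate: pKₐ(CH₃SO₃H (MsOH)) ≈ -1.9 — resonance-delocalised alkanesulfonate
methoxide: pKₐ(CH₃OH) ≈ 15.5
Reversing gives the worst-to-best order requested.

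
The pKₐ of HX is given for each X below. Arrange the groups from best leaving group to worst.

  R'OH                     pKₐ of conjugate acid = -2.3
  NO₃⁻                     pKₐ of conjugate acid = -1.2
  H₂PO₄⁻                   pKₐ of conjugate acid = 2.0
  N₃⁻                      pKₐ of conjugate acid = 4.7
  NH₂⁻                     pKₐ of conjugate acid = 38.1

R'OH > NO₃⁻ > H₂PO₄⁻ > N₃⁻ > NH₂⁻

Lower conjugate-acid pKₐ ⇒ weaker base ⇒ better leaving group.
Sorting by the given values: R'OH (-2.3), NO₃⁻ (-1.2), H₂PO₄⁻ (2.0), N₃⁻ (4.7), NH₂⁻ (38.1).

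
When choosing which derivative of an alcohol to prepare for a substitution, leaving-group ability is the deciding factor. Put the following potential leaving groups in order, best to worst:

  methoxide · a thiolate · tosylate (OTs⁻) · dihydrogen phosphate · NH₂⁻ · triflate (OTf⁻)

triflate (OTf⁻) > tosylate (OTs⁻) > dihydrogen phosphate > a thiolate > methoxide > NH₂⁻

Rank by basicity of the departing species: weakest base leaves most easily.
triflate (OTf⁻): pKₐ(CF₃SO₃H (triflic acid)) ≈ -14 — charge spread over three oxygens and a CF₃ group; the premier leaving group in synthesis
tosylate (OTs⁻): pKₐ(p-CH₃C₆H₄SO₃H (TsOH)) ≈ -2.8 — resonance-delocalised arenesulfonate
dihydrogen phosphate: pKₐ(H₃PO₄) ≈ 2.1
a thiolate: pKₐ(RSH (a thiol)) ≈ 10.5 — moderately basic; rarely leaves without activation
methoxide: pKₐ(CH₃OH) ≈ 15.5
NH₂⁻: pKₐ(NH₃) ≈ 38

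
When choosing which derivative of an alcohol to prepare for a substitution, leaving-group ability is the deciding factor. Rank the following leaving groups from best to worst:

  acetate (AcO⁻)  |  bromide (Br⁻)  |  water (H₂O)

bromide (Br⁻) > water (H₂O) > acetate (AcO⁻)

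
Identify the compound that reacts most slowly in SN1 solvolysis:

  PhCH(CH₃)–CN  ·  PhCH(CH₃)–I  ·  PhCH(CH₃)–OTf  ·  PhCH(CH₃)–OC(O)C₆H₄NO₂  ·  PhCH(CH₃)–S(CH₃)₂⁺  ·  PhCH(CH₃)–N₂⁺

Same R in every case — rank the leaving groups.
Rank by basicity of the departing species: weakest base leaves most easily.
PhCH(CH₃)–N₂⁺ loses N₂: no meaningful conjugate acid; N₂ departs as an exceptionally stable neutral molecule
PhCH(CH₃)–OTf loses OTf⁻: pKₐ(CF₃SO₃H (triflic acid)) ≈ -14
PhCH(CH₃)–I loses I⁻: pKₐ(HI) ≈ -10
PhCH(CH₃)–S(CH₃)₂⁺ loses SR'₂: pKₐ(R'₂SH⁺) ≈ -7
PhCH(CH₃)–OC(O)C₆H₄NO₂ loses p-O₂N–C₆H₄–COO⁻: pKₐ(p-nitrobenzoic acid) ≈ 3.4
PhCH(CH₃)–CN loses CN⁻: pKₐ(HCN) ≈ 9.2

PhCH(CH₃)–CN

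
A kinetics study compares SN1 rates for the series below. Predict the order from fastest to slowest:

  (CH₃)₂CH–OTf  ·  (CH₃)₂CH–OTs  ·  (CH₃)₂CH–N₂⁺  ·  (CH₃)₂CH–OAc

With the same alkyl group throughout, only the leaving group differentiates the rates.
A good leaving group is a weak base: the lower the pKₐ of its conjugate acid, the more readily it departs.
(CH₃)₂CH–N₂⁺ loses N₂: no meaningful conjugate acid; N₂ departs as an exceptionally stable neutral molecule
(CH₃)₂CH–OTf loses OTf⁻: pKₐ(CF₃SO₃H (triflic acid)) ≈ -14
(CH₃)₂CH–OTs loses OTs⁻: pKₐ(p-CH₃C₆H₄SO₃H (TsOH)) ≈ -2.8
(CH₃)₂CH–OAc loses AcO⁻: pKₐ(CH₃COOH) ≈ 4.8

(CH₃)₂CH–N₂⁺ > (CH₃)₂CH–OTf > (CH₃)₂CH–OTs > (CH₃)₂CH–OAc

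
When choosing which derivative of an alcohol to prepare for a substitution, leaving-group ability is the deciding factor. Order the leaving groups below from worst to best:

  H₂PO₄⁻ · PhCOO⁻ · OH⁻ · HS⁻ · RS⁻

OH⁻ < RS⁻ < HS⁻ < PhCOO⁻ < H₂PO₄⁻

H₂PO₄⁻: pKₐ(H₃PO₄) ≈ 2.1
PhCOO⁻: pKₐ(C₆H₅COOH) ≈ 4.2
HS⁻: pKₐ(H₂S) ≈ 7
RS⁻: pKₐ(RSH (a thiol)) ≈ 10.5
OH⁻: pKₐ(H₂O) ≈ 15.7
Reversing gives the worst-to-best order requested.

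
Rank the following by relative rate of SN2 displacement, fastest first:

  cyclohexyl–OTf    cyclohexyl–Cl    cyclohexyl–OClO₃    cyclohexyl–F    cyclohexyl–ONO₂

Identical carbon frameworks mean the comparison reduces to leaving-group quality.
The more stable X⁻ (or X) is on its own — i.e. the weaker a base it is — the better a leaving group it makes.
cyclohexyl–OTf loses OTf⁻: pKₐ(CF₃SO₃H (triflic acid)) ≈ -14
cyclohexyl–OClO₃ loses ClO₄⁻: pKₐ(HClO₄) ≈ -10
cyclohexyl–Cl loses Cl⁻: pKₐ(HCl) ≈ -7
cyclohexyl–ONO₂ loses NO₃⁻: pKₐ(HNO₃) ≈ -1.3
cyclohexyl–F loses F⁻: pKₐ(HF) ≈ 3.2

cyclohexyl–OTf > cyclohexyl–OClO₃ > cyclohexyl–Cl > cyclohexyl–ONO₂ > cyclohexyl–F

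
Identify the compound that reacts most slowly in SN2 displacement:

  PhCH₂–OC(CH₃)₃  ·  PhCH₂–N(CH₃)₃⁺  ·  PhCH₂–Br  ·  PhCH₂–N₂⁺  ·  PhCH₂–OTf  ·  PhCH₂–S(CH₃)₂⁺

PhCH₂–OC(CH₃)₃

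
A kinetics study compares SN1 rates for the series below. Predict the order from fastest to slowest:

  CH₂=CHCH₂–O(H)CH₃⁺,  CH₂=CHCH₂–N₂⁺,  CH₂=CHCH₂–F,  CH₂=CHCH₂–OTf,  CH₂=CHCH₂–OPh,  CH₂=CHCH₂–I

CH₂=CHCH₂–N₂⁺ > CH₂=CHCH₂–OTf > CH₂=CHCH₂–I > CH₂=CHCH₂–O(H)CH₃⁺ > CH₂=CHCH₂–F > CH₂=CHCH₂–OPh

The skeletons are identical, so relative rate is governed entirely by leaving-group ability.
A good leaving group is a weak base: the lower the pKₐ of its conjugate acid, the more readily it departs.
CH₂=CHCH₂–N₂⁺ loses N₂: no meaningful conjugate acid; N₂ departs as an exceptionally stable neutral molecule
CH₂=CHCH₂–OTf loses OTf⁻: pKₐ(CF₃SO₃H (triflic acid)) ≈ -14
CH₂=CHCH₂–I loses I⁻: pKₐ(HI) ≈ -10
CH₂=CHCH₂–O(H)CH₃⁺ loses R'OH: pKₐ(R'OH₂⁺) ≈ -2.4
CH₂=CHCH₂–F loses F⁻: pKₐ(HF) ≈ 3.2
CH₂=CHCH₂–OPh loses PhO⁻: pKₐ(C₆H₅OH (phenol)) ≈ 10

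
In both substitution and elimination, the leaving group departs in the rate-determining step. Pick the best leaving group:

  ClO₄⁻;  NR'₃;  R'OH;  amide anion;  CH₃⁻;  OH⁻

ClO₄⁻: pKₐ(HClO₄) ≈ -10
R'OH: pKₐ(R'OH₂⁺) ≈ -2.4
NR'₃: pKₐ(R'₃NH⁺) ≈ 10.7
OH⁻: pKₐ(H₂O) ≈ 15.7
amide anion: pKₐ(NH₃) ≈ 38
CH₃⁻: pKₐ(CH₄) ≈ 48

ClO₄⁻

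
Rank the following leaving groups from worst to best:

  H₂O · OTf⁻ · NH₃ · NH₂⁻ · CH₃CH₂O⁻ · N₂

The more stable X⁻ (or X) is on its own — i.e. the weaker a base it is — the better a leaving group it makes.
N₂: no meaningful conjugate acid; N₂ departs as an exceptionally stable neutral molecule
OTf⁻: pKₐ(CF₃SO₃H (triflic acid)) ≈ -14
H₂O: pKₐ(H₃O⁺) ≈ -1.7
NH₃: pKₐ(NH₄⁺) ≈ 9.2
CH₃CH₂O⁻: pKₐ(CH₃CH₂OH) ≈ 16
NH₂⁻: pKₐ(NH₃) ≈ 38
Reversing gives the worst-to-best order requested.

NH₂⁻ < CH₃CH₂O⁻ < NH₃ < H₂O < OTf⁻ < N₂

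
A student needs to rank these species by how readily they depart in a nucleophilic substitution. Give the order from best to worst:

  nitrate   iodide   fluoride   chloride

iodide > chloride > nitrate > fluoride

Rank by basicity of the departing species: weakest base leaves most easily.
iodide: pKₐ(HI) ≈ -10
chloride: pKₐ(HCl) ≈ -7
nitrate: pKₐ(HNO₃) ≈ -1.3
fluoride: pKₐ(HF) ≈ 3.2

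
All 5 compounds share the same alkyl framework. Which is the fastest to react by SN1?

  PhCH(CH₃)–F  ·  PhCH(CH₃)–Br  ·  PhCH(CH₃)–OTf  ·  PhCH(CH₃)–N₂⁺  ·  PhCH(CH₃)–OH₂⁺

PhCH(CH₃)–N₂⁺

With the same alkyl group throughout, only the leaving group differentiates the rates.
The more stable X⁻ (or X) is on its own — i.e. the weaker a base it is — the better a leaving group it makes.
PhCH(CH₃)–N₂⁺ loses N₂: no meaningful conjugate acid; N₂ departs as an exceptionally stable neutral molecule
PhCH(CH₃)–OTf loses OTf⁻: pKₐ(CF₃SO₃H (triflic acid)) ≈ -14
PhCH(CH₃)–Br loses Br⁻: pKₐ(HBr) ≈ -9
PhCH(CH₃)–OH₂⁺ loses H₂O: pKₐ(H₃O⁺) ≈ -1.7
PhCH(CH₃)–F loses F⁻: pKₐ(HF) ≈ 3.2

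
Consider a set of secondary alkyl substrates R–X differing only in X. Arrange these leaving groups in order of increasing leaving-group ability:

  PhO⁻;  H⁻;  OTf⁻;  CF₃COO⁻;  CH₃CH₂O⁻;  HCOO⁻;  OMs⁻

A good leaving group is a weak base: the lower the pKₐ of its conjugate acid, the more readily it departs.
OTf⁻: pKₐ(CF₃SO₃H (triflic acid)) ≈ -14 — charge spread over three oxygens and a CF₃ group; the premier leaving group in synthesis
OMs⁻: pKₐ(CH₃SO₃H (MsOH)) ≈ -1.9
CF₃COO⁻: pKₐ(CF₃COOH) ≈ 0.2
HCOO⁻: pKₐ(HCOOH) ≈ 3.8 — resonance-stabilised carboxylate
PhO⁻: pKₐ(C₆H₅OH (phenol)) ≈ 10 — resonance into the ring helps, but still a poor LG
CH₃CH₂O⁻: pKₐ(CH₃CH₂OH) ≈ 16
H⁻: pKₐ(H₂) ≈ 36
Reversing gives the worst-to-best order requested.

H⁻ < CH₃CH₂O⁻ < PhO⁻ < HCOO⁻ < CF₃COO⁻ < OMs⁻ < OTf⁻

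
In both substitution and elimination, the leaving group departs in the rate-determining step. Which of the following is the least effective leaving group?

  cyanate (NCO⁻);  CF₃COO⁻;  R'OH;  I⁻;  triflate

A good leaving group is a weak base: the lower the pKₐ of its conjugate acid, the more readily it departs.
triflate: pKₐ(CF₃SO₃H (triflic acid)) ≈ -14
I⁻: pKₐ(HI) ≈ -10
R'OH: pKₐ(R'OH₂⁺) ≈ -2.4
CF₃COO⁻: pKₐ(CF₃COOH) ≈ 0.2
cyanate (NCO⁻): pKₐ(HOCN) ≈ 3.5

cyanate (NCO⁻)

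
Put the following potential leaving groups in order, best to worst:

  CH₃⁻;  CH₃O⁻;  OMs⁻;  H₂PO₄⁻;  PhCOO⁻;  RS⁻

OMs⁻ > H₂PO₄⁻ > PhCOO⁻ > RS⁻ > CH₃O⁻ > CH₃⁻

Leaving-group ability tracks the stability of the departed species; conjugate-acid pKₐ is the usual yardstick (lower pKₐ → better LG).
OMs⁻: pKₐ(CH₃SO₃H (MsOH)) ≈ -1.9
H₂PO₄⁻: pKₐ(H₃PO₄) ≈ 2.1
PhCOO⁻: pKₐ(C₆H₅COOH) ≈ 4.2
RS⁻: pKₐ(RSH (a thiol)) ≈ 10.5
CH₃O⁻: pKₐ(CH₃OH) ≈ 15.5
CH₃⁻: pKₐ(CH₄) ≈ 48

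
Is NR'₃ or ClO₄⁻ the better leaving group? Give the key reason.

ClO₄⁻

ClO₄⁻ is the better leaving group.
pKₐ(HClO₄) ≈ -10 versus pKₐ(R'₃NH⁺) ≈ 10.7: ClO₄⁻ is the much weaker base.
Extremely weak base; rarely used for safety reasons.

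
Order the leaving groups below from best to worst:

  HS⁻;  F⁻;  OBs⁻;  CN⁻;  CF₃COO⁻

OBs⁻: pKₐ(p-BrC₆H₄SO₃H) ≈ -2.8
CF₃COO⁻: pKₐ(CF₃COOH) ≈ 0.2
F⁻: pKₐ(HF) ≈ 3.2
HS⁻: pKₐ(H₂S) ≈ 7
CN⁻: pKₐ(HCN) ≈ 9.2

OBs⁻ > CF₃COO⁻ > F⁻ > HS⁻ > CN⁻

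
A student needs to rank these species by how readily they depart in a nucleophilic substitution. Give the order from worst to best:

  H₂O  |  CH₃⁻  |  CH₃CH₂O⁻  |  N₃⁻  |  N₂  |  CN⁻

CH₃⁻ < CH₃CH₂O⁻ < CN⁻ < N₃⁻ < H₂O < N₂

Rank by basicity of the departing species: weakest base leaves most easily.
N₂: no meaningful conjugate acid; N₂ departs as an exceptionally stable neutral molecule
H₂O: pKₐ(H₃O⁺) ≈ -1.7
N₃⁻: pKₐ(HN₃) ≈ 4.7
CN⁻: pKₐ(HCN) ≈ 9.2
CH₃CH₂O⁻: pKₐ(CH₃CH₂OH) ≈ 16
CH₃⁻: pKₐ(CH₄) ≈ 48
The question asks for worst first, so the sequence is read in increasing leaving-group ability.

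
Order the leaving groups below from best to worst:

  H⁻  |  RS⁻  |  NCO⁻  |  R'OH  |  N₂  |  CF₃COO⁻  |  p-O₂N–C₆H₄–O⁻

N₂ > R'OH > CF₃COO⁻ > NCO⁻ > p-O₂N–C₆H₄–O⁻ > RS⁻ > H⁻

A good leaving group is a weak base: the lower the pKₐ of its conjugate acid, the more readily it departs.
N₂: no meaningful conjugate acid; N₂ departs as an exceptionally stable neutral molecule
R'OH: pKₐ(R'OH₂⁺) ≈ -2.4
CF₃COO⁻: pKₐ(CF₃COOH) ≈ 0.2
NCO⁻: pKₐ(HOCN) ≈ 3.5
p-O₂N–C₆H₄–O⁻: pKₐ(p-nitrophenol) ≈ 7.2
RS⁻: pKₐ(RSH (a thiol)) ≈ 10.5
H⁻: pKₐ(H₂) ≈ 36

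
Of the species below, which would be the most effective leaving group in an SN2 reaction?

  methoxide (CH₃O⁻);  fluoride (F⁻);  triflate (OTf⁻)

triflate (OTf⁻): pKₐ(CF₃SO₃H (triflic acid)) ≈ -14
fluoride (F⁻): pKₐ(HF) ≈ 3.2
methoxide (CH₃O⁻): pKₐ(CH₃OH) ≈ 15.5

triflate (OTf⁻)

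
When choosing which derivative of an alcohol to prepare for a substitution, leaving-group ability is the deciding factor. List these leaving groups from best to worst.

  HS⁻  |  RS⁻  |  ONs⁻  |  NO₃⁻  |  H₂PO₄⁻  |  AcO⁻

ONs⁻ > NO₃⁻ > H₂PO₄⁻ > AcO⁻ > HS⁻ > RS⁻

ONs⁻: pKₐ(p-O₂NC₆H₄SO₃H) ≈ -3.5 — p-nitro group further stabilises the sulfonate
NO₃⁻: pKₐ(HNO₃) ≈ -1.3
H₂PO₄⁻: pKₐ(H₃PO₄) ≈ 2.1 — moderate base; biological leaving group after further activation
AcO⁻: pKₐ(CH₃COOH) ≈ 4.8
HS⁻: pKₐ(H₂S) ≈ 7 — larger and more polarisable than the oxygen analogue
RS⁻: pKₐ(RSH (a thiol)) ≈ 10.5 — moderately basic; rarely leaves without activation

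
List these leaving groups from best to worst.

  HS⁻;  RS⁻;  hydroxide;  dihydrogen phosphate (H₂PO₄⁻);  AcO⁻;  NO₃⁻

Rank by basicity of the departing species: weakest base leaves most easily.
NO₃⁻: pKₐ(HNO₃) ≈ -1.3 — resonance-delocalised over three oxygens
dihydrogen phosphate (H₂PO₄⁻): pKₐ(H₃PO₄) ≈ 2.1 — moderate base; biological leaving group after further activation
AcO⁻: pKₐ(CH₃COOH) ≈ 4.8 — resonance-stabilised but still a weak base
HS⁻: pKₐ(H₂S) ≈ 7 — larger and more polarisable than the oxygen analogue
RS⁻: pKₐ(RSH (a thiol)) ≈ 10.5
hydroxide: pKₐ(H₂O) ≈ 15.7 — strong base; essentially never leaves without prior activation

NO₃⁻ > dihydrogen phosphate (H₂PO₄⁻) > AcO⁻ > HS⁻ > RS⁻ > hydroxide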